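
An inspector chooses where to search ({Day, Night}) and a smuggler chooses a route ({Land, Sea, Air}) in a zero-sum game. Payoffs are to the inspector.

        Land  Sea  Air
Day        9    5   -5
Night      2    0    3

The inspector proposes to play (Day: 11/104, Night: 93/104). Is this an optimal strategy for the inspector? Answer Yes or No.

Against Land this mix gives (11/104)·9 + (93/104)·2 = 285/104.
Against Sea this mix gives (11/104)·5 + (93/104)·0 = 55/104.
Against Air this mix gives (11/104)·(-5) + (93/104)·3 = 28/13.
The smuggler will play Sea, holding the inspector to 55/104. Shifting weight toward the row that does better against Sea would raise this floor (the equalizing mix achieves 15/13 against both Sea and Air), so the proposed strategy is not optimal.

No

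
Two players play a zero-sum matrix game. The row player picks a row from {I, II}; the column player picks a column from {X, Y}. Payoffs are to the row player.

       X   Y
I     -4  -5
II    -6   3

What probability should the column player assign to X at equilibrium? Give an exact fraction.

4/5

Row minima: I → -5, II → -6; maximin = -5.
Column maxima: X → -4, Y → 3; minimax = -4.
-5 ≠ -4, so there is no saddle point; optimal play is mixed.
Let the row player play I with probability p. Expected payoff against X: (-4)p + (-6)(1−p) = 2p − 6; against Y: (-5)p + 3(1−p) = −8p + 3.
Setting these equal: 2p − 6 = −8p + 3 ⇒ 10p = 9 ⇒ p = 9/10, and the value is (2)·(9/10) − 6 = -21/5.
For the column player: with q = P(X), equating I's and II's payoffs gives q − 5 = −9q + 3 ⇒ q = 4/5.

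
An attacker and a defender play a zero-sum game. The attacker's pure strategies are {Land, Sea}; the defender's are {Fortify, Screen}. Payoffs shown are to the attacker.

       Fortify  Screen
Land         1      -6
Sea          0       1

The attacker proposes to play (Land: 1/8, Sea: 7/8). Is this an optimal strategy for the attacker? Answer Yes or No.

Against Fortify this mix gives (1/8)·1 + (7/8)·0 = 1/8.
Against Screen this mix gives (1/8)·(-6) + (7/8)·1 = 1/8.
All of the defender's active replies (Fortify, Screen) yield 1/8, and no column does worse for the attacker. The mix makes the defender indifferent and guarantees 1/8, so it is optimal.

Yes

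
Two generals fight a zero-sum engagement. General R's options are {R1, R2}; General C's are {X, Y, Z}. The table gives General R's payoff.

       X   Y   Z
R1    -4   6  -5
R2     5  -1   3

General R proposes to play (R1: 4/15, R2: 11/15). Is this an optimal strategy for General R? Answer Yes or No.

Yes

Against X this mix gives (4/15)·(-4) + (11/15)·5 = 13/5.
Against Y this mix gives (4/15)·6 + (11/15)·(-1) = 13/15.
Against Z this mix gives (4/15)·(-5) + (11/15)·3 = 13/15.
All of General C's active replies (Y, Z) yield 13/15, and no column does worse for General R. The mix makes General C indifferent and guarantees 13/15, so it is optimal.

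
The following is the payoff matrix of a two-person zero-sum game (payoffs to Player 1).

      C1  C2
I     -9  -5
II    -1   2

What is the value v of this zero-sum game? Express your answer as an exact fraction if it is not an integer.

-1

Row minima: I → -9, II → -1; maximin = -1.
Column maxima: C1 → -1, C2 → 2; minimax = -1.
Since maximin = minimax = -1, there is a saddle point and the value is -1.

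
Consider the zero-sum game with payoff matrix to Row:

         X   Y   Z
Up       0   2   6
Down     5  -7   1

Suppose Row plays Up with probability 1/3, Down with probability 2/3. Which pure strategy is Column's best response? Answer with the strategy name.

Y

If Column plays X, Row's expected payoff is (1/3)·0 + (2/3)·5 = 10/3.
If Column plays Y, Row's expected payoff is (1/3)·2 + (2/3)·(-7) = -4.
If Column plays Z, Row's expected payoff is (1/3)·6 + (2/3)·1 = 8/3.
Column minimizes Row's payoff; the smallest is -4, so the best response is Y.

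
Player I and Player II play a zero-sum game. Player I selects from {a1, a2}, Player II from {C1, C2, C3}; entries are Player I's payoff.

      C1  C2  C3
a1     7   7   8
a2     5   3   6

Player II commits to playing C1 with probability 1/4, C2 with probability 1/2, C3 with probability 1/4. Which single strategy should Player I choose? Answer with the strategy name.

a1

Expected payoff of a1: (1/4)·7 + (1/2)·7 + (1/4)·8 = 29/4.
Expected payoff of a2: (1/4)·5 + (1/2)·3 + (1/4)·6 = 17/4.
The largest is 29/4, so Player I's best response is a1.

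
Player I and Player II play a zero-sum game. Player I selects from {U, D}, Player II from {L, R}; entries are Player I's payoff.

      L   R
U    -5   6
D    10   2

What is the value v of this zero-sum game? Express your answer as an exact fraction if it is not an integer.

Row minima: U → -5, D → 2; maximin = 2.
Column maxima: L → 10, R → 6; minimax = 6.
2 ≠ 6, so there is no saddle point; optimal play is mixed.
Let Player I play U with probability p. Expected payoff against L: (-5)p + 10(1−p) = −15p + 10; against R: 6p + 2(1−p) = 4p + 2.
Setting these equal: −15p + 10 = 4p + 2 ⇒ −19p = -8 ⇒ p = 8/19, and the value is (-15)·(8/19) + 10 = 70/19.
For Player II: with q = P(L), equating U's and D's payoffs gives −11q + 6 = 8q + 2 ⇒ q = 4/19.

70/19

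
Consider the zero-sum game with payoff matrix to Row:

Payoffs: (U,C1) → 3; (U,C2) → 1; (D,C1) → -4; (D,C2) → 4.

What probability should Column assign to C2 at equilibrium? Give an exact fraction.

Row minima: U → 1, D → -4; maximin = 1.
Column maxima: C1 → 3, C2 → 4; minimax = 3.
1 ≠ 3, so there is no saddle point; optimal play is mixed.
Let Row play U with probability p. Expected payoff against C1: 3p + (-4)(1−p) = 7p − 4; against C2: 1p + 4(1−p) = −3p + 4.
Setting these equal: 7p − 4 = −3p + 4 ⇒ 10p = 8 ⇒ p = 4/5, and the value is (7)·(4/5) − 4 = 8/5.
For Column: with q = P(C1), equating U's and D's payoffs gives 2q + 1 = −8q + 4 ⇒ q = 3/10.

7/10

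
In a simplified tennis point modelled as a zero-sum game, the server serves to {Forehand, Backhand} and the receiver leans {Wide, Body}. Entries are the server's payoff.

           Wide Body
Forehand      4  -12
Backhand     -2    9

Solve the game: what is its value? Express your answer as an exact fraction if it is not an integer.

Row minima: Forehand → -12, Backhand → -2; maximin = -2.
Column maxima: Wide → 4, Body → 9; minimax = 4.
-2 ≠ 4, so there is no saddle point; optimal play is mixed.
Let the server play Forehand with probability p. Expected payoff against Wide: 4p + (-2)(1−p) = 6p − 2; against Body: (-12)p + 9(1−p) = −21p + 9.
Setting these equal: 6p − 2 = −21p + 9 ⇒ 27p = 11 ⇒ p = 11/27, and the value is (6)·(11/27) − 2 = 4/9.
For the receiver: with q = P(Wide), equating Forehand's and Backhand's payoffs gives 16q − 12 = −11q + 9 ⇒ q = 7/9.

4/9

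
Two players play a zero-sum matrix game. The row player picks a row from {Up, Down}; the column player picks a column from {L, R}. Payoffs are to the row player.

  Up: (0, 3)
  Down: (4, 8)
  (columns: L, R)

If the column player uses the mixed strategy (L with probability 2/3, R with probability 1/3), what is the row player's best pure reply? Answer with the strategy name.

Down

Expected payoff of Up: (2/3)·0 + (1/3)·3 = 1.
Expected payoff of Down: (2/3)·4 + (1/3)·8 = 16/3.
The largest is 16/3, so the row player's best response is Down.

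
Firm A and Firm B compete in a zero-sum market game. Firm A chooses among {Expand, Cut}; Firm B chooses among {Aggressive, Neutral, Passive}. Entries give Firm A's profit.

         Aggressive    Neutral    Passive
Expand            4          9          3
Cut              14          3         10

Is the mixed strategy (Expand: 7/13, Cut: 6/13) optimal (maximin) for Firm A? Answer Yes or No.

Yes

Against Aggressive this mix gives (7/13)·4 + (6/13)·14 = 112/13.
Against Neutral this mix gives (7/13)·9 + (6/13)·3 = 81/13.
Against Passive this mix gives (7/13)·3 + (6/13)·10 = 81/13.
All of Firm B's active replies (Neutral, Passive) yield 81/13, and no column does worse for Firm A. The mix makes Firm B indifferent and guarantees 81/13, so it is optimal.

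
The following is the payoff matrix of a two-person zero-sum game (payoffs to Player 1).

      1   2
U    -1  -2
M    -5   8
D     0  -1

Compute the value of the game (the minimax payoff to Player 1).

Row minima: U → -2, M → -5, D → -1; maximin = -1.
Column maxima: 1 → 0, 2 → 8; minimax = 0.
-1 ≠ 0, so there is no saddle point; optimal play is mixed.
U is strictly dominated by D, so Player 1 never plays it.
On the remaining 2×2 (M, D vs 1, 2):
Let Player 1 play M with probability p. Expected payoff against 1: (-5)p + 0(1−p) = −5p; against 2: 8p + (-1)(1−p) = 9p − 1.
Setting these equal: −5p = 9p − 1 ⇒ −14p = -1 ⇒ p = 1/14, and the value is (-5)·(1/14) = -5/14.
For Player 2: with q = P(1), equating M's and D's payoffs gives −13q + 8 = q − 1 ⇒ q = 9/14.

-5/14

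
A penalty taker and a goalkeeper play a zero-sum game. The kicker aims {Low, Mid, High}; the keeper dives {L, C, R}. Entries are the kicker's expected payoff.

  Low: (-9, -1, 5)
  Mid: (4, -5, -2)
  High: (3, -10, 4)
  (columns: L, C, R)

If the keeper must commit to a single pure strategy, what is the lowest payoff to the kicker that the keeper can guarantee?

-1

Column maxima: L → 4, C → -1, R → 5.
The smallest of these is -1.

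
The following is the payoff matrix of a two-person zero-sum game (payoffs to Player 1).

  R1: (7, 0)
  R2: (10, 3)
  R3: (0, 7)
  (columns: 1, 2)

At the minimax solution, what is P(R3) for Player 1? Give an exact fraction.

1/2

Row minima: R1 → 0, R2 → 3, R3 → 0; maximin = 3.
Column maxima: 1 → 10, 2 → 7; minimax = 7.
3 ≠ 7, so there is no saddle point; optimal play is mixed.
R1 is strictly dominated by R2, so Player 1 never plays it.
On the remaining 2×2 (R2, R3 vs 1, 2):
Let Player 1 play R2 with probability p. Expected payoff against 1: 10p + 0(1−p) = 10p; against 2: 3p + 7(1−p) = −4p + 7.
Setting these equal: 10p = −4p + 7 ⇒ 14p = 7 ⇒ p = 1/2, and the value is (10)·(1/2) = 5.
For Player 2: with q = P(1), equating R2's and R3's payoffs gives 7q + 3 = −7q + 7 ⇒ q = 2/7.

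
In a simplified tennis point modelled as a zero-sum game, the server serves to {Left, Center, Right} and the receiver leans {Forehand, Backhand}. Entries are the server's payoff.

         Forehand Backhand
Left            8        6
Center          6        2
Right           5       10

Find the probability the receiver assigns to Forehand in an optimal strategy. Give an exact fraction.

4/7

Row minima: Left → 6, Center → 2, Right → 5; maximin = 6.
Column maxima: Forehand → 8, Backhand → 10; minimax = 8.
6 ≠ 8, so there is no saddle point; optimal play is mixed.
Center is strictly dominated by Left, so the server never plays it.
On the remaining 2×2 (Left, Right vs Forehand, Backhand):
Let the server play Left with probability p. Expected payoff against Forehand: 8p + 5(1−p) = 3p + 5; against Backhand: 6p + 10(1−p) = −4p + 10.
Setting these equal: 3p + 5 = −4p + 10 ⇒ 7p = 5 ⇒ p = 5/7, and the value is (3)·(5/7) + 5 = 50/7.
For the receiver: with q = P(Forehand), equating Left's and Right's payoffs gives 2q + 6 = −5q + 10 ⇒ q = 4/7.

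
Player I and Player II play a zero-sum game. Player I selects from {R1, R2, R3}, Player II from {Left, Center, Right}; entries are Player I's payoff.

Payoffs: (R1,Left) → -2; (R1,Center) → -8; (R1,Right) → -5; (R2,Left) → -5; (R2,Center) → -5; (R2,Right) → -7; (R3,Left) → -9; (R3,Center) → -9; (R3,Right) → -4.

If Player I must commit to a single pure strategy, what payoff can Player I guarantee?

Row minima: R1 → -8, R2 → -7, R3 → -9.
The best of these is -7.

-7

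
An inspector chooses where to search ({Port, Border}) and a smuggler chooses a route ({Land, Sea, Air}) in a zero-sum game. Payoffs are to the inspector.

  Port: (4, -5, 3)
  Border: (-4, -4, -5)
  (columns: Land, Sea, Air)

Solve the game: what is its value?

Row minima: Port → -5, Border → -5; maximin = -5.
Column maxima: Land → 4, Sea → -4, Air → 3; minimax = -4.
-5 ≠ -4, so there is no saddle point; optimal play is mixed.
Land is strictly dominated by Air (it gives the inspector strictly more in every row), so the smuggler never plays it.
On the remaining 2×2 (Port, Border vs Sea, Air):
Let the inspector play Port with probability p. Expected payoff against Sea: (-5)p + (-4)(1−p) = −p − 4; against Air: 3p + (-5)(1−p) = 8p − 5.
Setting these equal: −p − 4 = 8p − 5 ⇒ −9p = -1 ⇒ p = 1/9, and the value is (-1)·(1/9) − 4 = -37/9.
For the smuggler: with q = P(Sea), equating Port's and Border's payoffs gives −8q + 3 = q − 5 ⇒ q = 8/9.

-37/9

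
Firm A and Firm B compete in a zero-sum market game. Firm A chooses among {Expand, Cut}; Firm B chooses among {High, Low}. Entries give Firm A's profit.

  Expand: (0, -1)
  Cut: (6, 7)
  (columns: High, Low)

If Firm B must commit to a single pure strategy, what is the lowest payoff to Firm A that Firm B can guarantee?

6

Column maxima: High → 6, Low → 7.
The smallest of these is 6.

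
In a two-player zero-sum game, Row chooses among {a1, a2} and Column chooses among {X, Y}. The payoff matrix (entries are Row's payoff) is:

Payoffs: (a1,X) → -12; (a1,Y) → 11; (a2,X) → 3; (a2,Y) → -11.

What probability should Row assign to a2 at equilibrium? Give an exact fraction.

Row minima: a1 → -12, a2 → -11; maximin = -11.
Column maxima: X → 3, Y → 11; minimax = 3.
-11 ≠ 3, so there is no saddle point; optimal play is mixed.
Let Row play a1 with probability p. Expected payoff against X: (-12)p + 3(1−p) = −15p + 3; against Y: 11p + (-11)(1−p) = 22p − 11.
Setting these equal: −15p + 3 = 22p − 11 ⇒ −37p = -14 ⇒ p = 14/37, and the value is (-15)·(14/37) + 3 = -99/37.
For Column: with q = P(X), equating a1's and a2's payoffs gives −23q + 11 = 14q − 11 ⇒ q = 22/37.

23/37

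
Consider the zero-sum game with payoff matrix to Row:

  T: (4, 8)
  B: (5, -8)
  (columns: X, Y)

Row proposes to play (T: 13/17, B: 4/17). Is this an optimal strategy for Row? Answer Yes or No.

Against X this mix gives (13/17)·4 + (4/17)·5 = 72/17.
Against Y this mix gives (13/17)·8 + (4/17)·(-8) = 72/17.
All of Column's active replies (X, Y) yield 72/17, and no column does worse for Row. The mix makes Column indifferent and guarantees 72/17, so it is optimal.

Yes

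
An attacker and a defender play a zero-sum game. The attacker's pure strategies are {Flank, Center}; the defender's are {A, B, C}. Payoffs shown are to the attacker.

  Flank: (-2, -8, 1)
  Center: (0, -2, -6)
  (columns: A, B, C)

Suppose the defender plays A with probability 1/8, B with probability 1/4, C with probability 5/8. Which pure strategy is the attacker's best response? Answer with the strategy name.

Flank

Expected payoff of Flank: (1/8)·(-2) + (1/4)·(-8) + (5/8)·1 = -13/8.
Expected payoff of Center: (1/8)·0 + (1/4)·(-2) + (5/8)·(-6) = -17/4.
The largest is -13/8, so the attacker's best response is Flank.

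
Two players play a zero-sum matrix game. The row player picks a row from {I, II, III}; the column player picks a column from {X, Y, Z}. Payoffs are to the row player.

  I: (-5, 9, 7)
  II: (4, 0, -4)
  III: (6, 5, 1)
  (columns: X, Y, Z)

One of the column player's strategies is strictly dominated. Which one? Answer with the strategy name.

Z holds the row player's payoff strictly below Y in every row: 7 < 9, -4 < 0, 1 < 5.
So Y is strictly dominated for the column player.

Y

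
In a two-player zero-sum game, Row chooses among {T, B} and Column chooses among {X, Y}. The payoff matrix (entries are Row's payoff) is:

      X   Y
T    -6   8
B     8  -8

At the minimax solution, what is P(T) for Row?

Row minima: T → -6, B → -8; maximin = -6.
Column maxima: X → 8, Y → 8; minimax = 8.
-6 ≠ 8, so there is no saddle point; optimal play is mixed.
Let Row play T with probability p. Expected payoff against X: (-6)p + 8(1−p) = −14p + 8; against Y: 8p + (-8)(1−p) = 16p − 8.
Setting these equal: −14p + 8 = 16p − 8 ⇒ −30p = -16 ⇒ p = 8/15, and the value is (-14)·(8/15) + 8 = 8/15.
For Column: with q = P(X), equating T's and B's payoffs gives −14q + 8 = 16q − 8 ⇒ q = 8/15.

8/15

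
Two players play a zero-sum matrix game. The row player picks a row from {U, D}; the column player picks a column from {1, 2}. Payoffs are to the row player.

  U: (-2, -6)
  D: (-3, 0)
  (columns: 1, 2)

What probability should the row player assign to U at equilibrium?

Row minima: U → -6, D → -3; maximin = -3.
Column maxima: 1 → -2, 2 → 0; minimax = -2.
-3 ≠ -2, so there is no saddle point; optimal play is mixed.
Let the row player play U with probability p. Expected payoff against 1: (-2)p + (-3)(1−p) = p − 3; against 2: (-6)p + 0(1−p) = −6p.
Setting these equal: p − 3 = −6p ⇒ 7p = 3 ⇒ p = 3/7, and the value is (1)·(3/7) − 3 = -18/7.
For the column player: with q = P(1), equating U's and D's payoffs gives 4q − 6 = −3q ⇒ q = 6/7.

3/7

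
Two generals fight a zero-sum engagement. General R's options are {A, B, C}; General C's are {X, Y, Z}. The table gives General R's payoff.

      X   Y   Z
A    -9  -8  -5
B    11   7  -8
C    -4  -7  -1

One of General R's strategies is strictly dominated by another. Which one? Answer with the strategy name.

A

C gives a strictly higher payoff than A against every column: -4 > -9, -7 > -8, -1 > -5.
So A is strictly dominated and General R never plays it.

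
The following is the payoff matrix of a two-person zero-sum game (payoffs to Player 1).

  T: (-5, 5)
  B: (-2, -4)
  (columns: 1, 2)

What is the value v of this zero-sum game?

Row minima: T → -5, B → -4; maximin = -4.
Column maxima: 1 → -2, 2 → 5; minimax = -2.
-4 ≠ -2, so there is no saddle point; optimal play is mixed.
Let Player 1 play T with probability p. Expected payoff against 1: (-5)p + (-2)(1−p) = −3p − 2; against 2: 5p + (-4)(1−p) = 9p − 4.
Setting these equal: −3p − 2 = 9p − 4 ⇒ −12p = -2 ⇒ p = 1/6, and the value is (-3)·(1/6) − 2 = -5/2.
For Player 2: with q = P(1), equating T's and B's payoffs gives −10q + 5 = 2q − 4 ⇒ q = 3/4.

-5/2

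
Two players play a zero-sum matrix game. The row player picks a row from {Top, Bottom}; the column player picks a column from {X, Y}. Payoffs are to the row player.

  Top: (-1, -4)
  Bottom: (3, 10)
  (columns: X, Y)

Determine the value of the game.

Row minima: Top → -4, Bottom → 3; maximin = 3.
Column maxima: X → 3, Y → 10; minimax = 3.
Since maximin = minimax = 3, there is a saddle point and the value is 3.

3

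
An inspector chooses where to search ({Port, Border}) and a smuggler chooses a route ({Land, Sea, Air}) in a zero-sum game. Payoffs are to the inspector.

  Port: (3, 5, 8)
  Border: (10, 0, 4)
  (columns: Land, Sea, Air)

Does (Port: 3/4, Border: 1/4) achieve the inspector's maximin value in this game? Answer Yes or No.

Against Land this mix gives (3/4)·3 + (1/4)·10 = 19/4.
Against Sea this mix gives (3/4)·5 + (1/4)·0 = 15/4.
Against Air this mix gives (3/4)·8 + (1/4)·4 = 7.
The smuggler will play Sea, holding the inspector to 15/4. Shifting weight toward the row that does better against Sea would raise this floor (the equalizing mix achieves 25/6 against both Sea and Land), so the proposed strategy is not optimal.

No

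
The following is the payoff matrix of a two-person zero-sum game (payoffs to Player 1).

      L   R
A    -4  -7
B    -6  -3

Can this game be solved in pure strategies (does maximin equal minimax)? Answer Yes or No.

No

Row minima: A → -7, B → -6; maximin = -6.
Column maxima: L → -4, R → -3; minimax = -4.
-6 ≠ -4, so no pure-strategy equilibrium exists.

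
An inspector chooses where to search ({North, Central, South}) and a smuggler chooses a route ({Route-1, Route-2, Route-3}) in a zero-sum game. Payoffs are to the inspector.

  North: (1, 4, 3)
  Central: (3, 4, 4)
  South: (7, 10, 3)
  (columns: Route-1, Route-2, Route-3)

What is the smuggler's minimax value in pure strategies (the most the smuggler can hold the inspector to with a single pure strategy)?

Column maxima: Route-1 → 7, Route-2 → 10, Route-3 → 4.
The smallest of these is 4.

4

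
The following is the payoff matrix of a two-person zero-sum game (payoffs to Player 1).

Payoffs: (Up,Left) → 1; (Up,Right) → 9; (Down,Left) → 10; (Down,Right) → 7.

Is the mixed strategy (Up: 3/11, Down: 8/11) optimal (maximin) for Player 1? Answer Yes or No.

Against Left this mix gives (3/11)·1 + (8/11)·10 = 83/11.
Against Right this mix gives (3/11)·9 + (8/11)·7 = 83/11.
All of Player 2's active replies (Left, Right) yield 83/11, and no column does worse for Player 1. The mix makes Player 2 indifferent and guarantees 83/11, so it is optimal.

Yes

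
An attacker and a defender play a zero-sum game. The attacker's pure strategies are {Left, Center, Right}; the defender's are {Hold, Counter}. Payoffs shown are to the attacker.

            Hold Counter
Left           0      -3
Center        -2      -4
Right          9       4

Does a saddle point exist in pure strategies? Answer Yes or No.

Row minima: Left → -3, Center → -4, Right → 4; maximin = 4.
Column maxima: Hold → 9, Counter → 4; minimax = 4.
maximin = minimax = 4, so a saddle point exists.

Yes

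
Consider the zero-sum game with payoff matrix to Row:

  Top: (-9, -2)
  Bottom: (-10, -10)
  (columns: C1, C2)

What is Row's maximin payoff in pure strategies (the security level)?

-9

Row minima: Top → -9, Bottom → -10.
The best of these is -9.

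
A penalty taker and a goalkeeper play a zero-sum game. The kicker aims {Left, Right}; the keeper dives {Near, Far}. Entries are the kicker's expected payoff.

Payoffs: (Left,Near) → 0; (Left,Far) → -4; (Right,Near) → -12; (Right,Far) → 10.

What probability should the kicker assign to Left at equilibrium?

Row minima: Left → -4, Right → -12; maximin = -4.
Column maxima: Near → 0, Far → 10; minimax = 0.
-4 ≠ 0, so there is no saddle point; optimal play is mixed.
Let the kicker play Left with probability p. Expected payoff against Near: 0p + (-12)(1−p) = 12p − 12; against Far: (-4)p + 10(1−p) = −14p + 10.
Setting these equal: 12p − 12 = −14p + 10 ⇒ 26p = 22 ⇒ p = 11/13, and the value is (12)·(11/13) − 12 = -24/13.
For the keeper: with q = P(Near), equating Left's and Right's payoffs gives 4q − 4 = −22q + 10 ⇒ q = 7/13.

11/13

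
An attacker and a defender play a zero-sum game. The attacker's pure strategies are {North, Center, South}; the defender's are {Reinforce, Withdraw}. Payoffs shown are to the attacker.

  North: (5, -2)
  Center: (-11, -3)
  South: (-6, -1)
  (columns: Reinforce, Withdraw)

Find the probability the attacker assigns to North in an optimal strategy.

Row minima: North → -2, Center → -11, South → -6; maximin = -2.
Column maxima: Reinforce → 5, Withdraw → -1; minimax = -1.
-2 ≠ -1, so there is no saddle point; optimal play is mixed.
Center is strictly dominated by North, so the attacker never plays it.
On the remaining 2×2 (North, South vs Reinforce, Withdraw):
Let the attacker play North with probability p. Expected payoff against Reinforce: 5p + (-6)(1−p) = 11p − 6; against Withdraw: (-2)p + (-1)(1−p) = −p − 1.
Setting these equal: 11p − 6 = −p − 1 ⇒ 12p = 5 ⇒ p = 5/12, and the value is (11)·(5/12) − 6 = -17/12.
For the defender: with q = P(Reinforce), equating North's and South's payoffs gives 7q − 2 = −5q − 1 ⇒ q = 1/12.

5/12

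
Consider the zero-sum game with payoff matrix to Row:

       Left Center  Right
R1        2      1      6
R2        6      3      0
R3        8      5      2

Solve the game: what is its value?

7/2

Row minima: R1 → 1, R2 → 0, R3 → 2; maximin = 2.
Column maxima: Left → 8, Center → 5, Right → 6; minimax = 5.
2 ≠ 5, so there is no saddle point; optimal play is mixed.
R2 is strictly dominated by R3, so Row never plays it.
Left is strictly dominated by Center (it gives Row strictly more in every row), so Column never plays it.
On the remaining 2×2 (R1, R3 vs Center, Right):
Let Row play R1 with probability p. Expected payoff against Center: 1p + 5(1−p) = −4p + 5; against Right: 6p + 2(1−p) = 4p + 2.
Setting these equal: −4p + 5 = 4p + 2 ⇒ −8p = -3 ⇒ p = 3/8, and the value is (-4)·(3/8) + 5 = 7/2.
For Column: with q = P(Center), equating R1's and R3's payoffs gives −5q + 6 = 3q + 2 ⇒ q = 1/2.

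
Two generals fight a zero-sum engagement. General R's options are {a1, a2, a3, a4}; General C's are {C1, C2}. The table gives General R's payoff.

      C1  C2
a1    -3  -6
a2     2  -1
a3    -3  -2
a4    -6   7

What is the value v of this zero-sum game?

Row minima: a1 → -6, a2 → -1, a3 → -3, a4 → -6; maximin = -1.
Column maxima: C1 → 2, C2 → 7; minimax = 2.
-1 ≠ 2, so there is no saddle point; optimal play is mixed.
a1 is strictly dominated by a2, so General R never plays it.
a3 is strictly dominated by a2, so General R never plays it.
On the remaining 2×2 (a2, a4 vs C1, C2):
Let General R play a2 with probability p. Expected payoff against C1: 2p + (-6)(1−p) = 8p − 6; against C2: (-1)p + 7(1−p) = −8p + 7.
Setting these equal: 8p − 6 = −8p + 7 ⇒ 16p = 13 ⇒ p = 13/16, and the value is (8)·(13/16) − 6 = 1/2.
For General C: with q = P(C1), equating a2's and a4's payoffs gives 3q − 1 = −13q + 7 ⇒ q = 1/2.

1/2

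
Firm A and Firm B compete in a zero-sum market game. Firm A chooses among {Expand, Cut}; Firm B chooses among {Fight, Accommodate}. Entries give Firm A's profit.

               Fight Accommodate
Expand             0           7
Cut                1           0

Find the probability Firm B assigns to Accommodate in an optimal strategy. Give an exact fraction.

Row minima: Expand → 0, Cut → 0; maximin = 0.
Column maxima: Fight → 1, Accommodate → 7; minimax = 1.
0 ≠ 1, so there is no saddle point; optimal play is mixed.
Let Firm A play Expand with probability p. Expected payoff against Fight: 0p + 1(1−p) = −p + 1; against Accommodate: 7p + 0(1−p) = 7p.
Setting these equal: −p + 1 = 7p ⇒ −8p = -1 ⇒ p = 1/8, and the value is (-1)·(1/8) + 1 = 7/8.
For Firm B: with q = P(Fight), equating Expand's and Cut's payoffs gives −7q + 7 = q ⇒ q = 7/8.

1/8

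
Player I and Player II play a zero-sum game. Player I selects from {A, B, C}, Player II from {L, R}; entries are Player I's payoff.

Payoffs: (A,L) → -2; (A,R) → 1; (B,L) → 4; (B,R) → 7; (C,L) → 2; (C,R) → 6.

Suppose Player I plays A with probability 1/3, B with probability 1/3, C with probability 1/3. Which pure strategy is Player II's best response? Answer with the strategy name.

If Player II plays L, Player I's expected payoff is (1/3)·(-2) + (1/3)·4 + (1/3)·2 = 4/3.
If Player II plays R, Player I's expected payoff is (1/3)·1 + (1/3)·7 + (1/3)·6 = 14/3.
Player II minimizes Player I's payoff; the smallest is 4/3, so the best response is L.

L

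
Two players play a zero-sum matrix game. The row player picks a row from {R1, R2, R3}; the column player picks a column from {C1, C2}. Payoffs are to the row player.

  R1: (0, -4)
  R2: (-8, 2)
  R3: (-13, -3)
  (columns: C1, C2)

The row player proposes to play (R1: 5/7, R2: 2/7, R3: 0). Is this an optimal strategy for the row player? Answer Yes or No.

Against C1 this mix gives (5/7)·0 + (2/7)·(-8) = -16/7.
Against C2 this mix gives (5/7)·(-4) + (2/7)·2 = -16/7.
All of the column player's active replies (C1, C2) yield -16/7, and no column does worse for the row player. The mix makes the column player indifferent and guarantees -16/7, so it is optimal.

Yes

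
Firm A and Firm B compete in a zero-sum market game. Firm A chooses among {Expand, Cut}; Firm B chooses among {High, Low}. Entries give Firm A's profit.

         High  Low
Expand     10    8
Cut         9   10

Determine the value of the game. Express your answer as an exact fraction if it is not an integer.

Row minima: Expand → 8, Cut → 9; maximin = 9.
Column maxima: High → 10, Low → 10; minimax = 10.
9 ≠ 10, so there is no saddle point; optimal play is mixed.
Let Firm A play Expand with probability p. Expected payoff against High: 10p + 9(1−p) = p + 9; against Low: 8p + 10(1−p) = −2p + 10.
Setting these equal: p + 9 = −2p + 10 ⇒ 3p = 1 ⇒ p = 1/3, and the value is (1)·(1/3) + 9 = 28/3.
For Firm B: with q = P(High), equating Expand's and Cut's payoffs gives 2q + 8 = −q + 10 ⇒ q = 2/3.

28/3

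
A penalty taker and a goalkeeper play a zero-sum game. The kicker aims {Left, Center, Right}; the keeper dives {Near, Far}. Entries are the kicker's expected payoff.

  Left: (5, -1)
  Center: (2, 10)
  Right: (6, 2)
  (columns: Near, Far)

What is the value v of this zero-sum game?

Row minima: Left → -1, Center → 2, Right → 2; maximin = 2.
Column maxima: Near → 6, Far → 10; minimax = 6.
2 ≠ 6, so there is no saddle point; optimal play is mixed.
Left is strictly dominated by Right, so the kicker never plays it.
On the remaining 2×2 (Center, Right vs Near, Far):
Let the kicker play Center with probability p. Expected payoff against Near: 2p + 6(1−p) = −4p + 6; against Far: 10p + 2(1−p) = 8p + 2.
Setting these equal: −4p + 6 = 8p + 2 ⇒ −12p = -4 ⇒ p = 1/3, and the value is (-4)·(1/3) + 6 = 14/3.
For the keeper: with q = P(Near), equating Center's and Right's payoffs gives −8q + 10 = 4q + 2 ⇒ q = 2/3.

14/3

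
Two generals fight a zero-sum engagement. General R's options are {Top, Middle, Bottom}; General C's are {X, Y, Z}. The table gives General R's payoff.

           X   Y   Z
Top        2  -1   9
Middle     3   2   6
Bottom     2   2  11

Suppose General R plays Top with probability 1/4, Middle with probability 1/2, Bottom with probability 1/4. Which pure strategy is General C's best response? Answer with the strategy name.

Y

If General C plays X, General R's expected payoff is (1/4)·2 + (1/2)·3 + (1/4)·2 = 5/2.
If General C plays Y, General R's expected payoff is (1/4)·(-1) + (1/2)·2 + (1/4)·2 = 5/4.
If General C plays Z, General R's expected payoff is (1/4)·9 + (1/2)·6 + (1/4)·11 = 8.
General C minimizes General R's payoff; the smallest is 5/4, so the best response is Y.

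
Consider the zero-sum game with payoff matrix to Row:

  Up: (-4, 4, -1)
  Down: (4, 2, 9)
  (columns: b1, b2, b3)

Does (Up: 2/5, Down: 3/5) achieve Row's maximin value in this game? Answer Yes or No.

Against b1 this mix gives (2/5)·(-4) + (3/5)·4 = 4/5.
Against b2 this mix gives (2/5)·4 + (3/5)·2 = 14/5.
Against b3 this mix gives (2/5)·(-1) + (3/5)·9 = 5.
Column will play b1, holding Row to 4/5. Shifting weight toward the row that does better against b1 would raise this floor (the equalizing mix achieves 12/5 against both b1 and b2), so the proposed strategy is not optimal.

No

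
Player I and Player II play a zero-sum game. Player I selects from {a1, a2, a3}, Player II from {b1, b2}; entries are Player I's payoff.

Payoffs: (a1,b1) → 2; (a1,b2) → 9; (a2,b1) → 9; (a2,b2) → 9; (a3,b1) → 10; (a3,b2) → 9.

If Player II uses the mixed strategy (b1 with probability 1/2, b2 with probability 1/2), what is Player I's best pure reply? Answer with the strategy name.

Expected payoff of a1: (1/2)·2 + (1/2)·9 = 11/2.
Expected payoff of a2: (1/2)·9 + (1/2)·9 = 9.
Expected payoff of a3: (1/2)·10 + (1/2)·9 = 19/2.
The largest is 19/2, so Player I's best response is a3.

a3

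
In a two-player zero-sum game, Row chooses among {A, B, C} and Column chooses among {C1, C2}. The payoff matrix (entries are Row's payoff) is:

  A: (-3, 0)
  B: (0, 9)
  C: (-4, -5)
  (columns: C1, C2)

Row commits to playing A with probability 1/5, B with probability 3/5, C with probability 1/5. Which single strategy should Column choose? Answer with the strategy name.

C1

If Column plays C1, Row's expected payoff is (1/5)·(-3) + (3/5)·0 + (1/5)·(-4) = -7/5.
If Column plays C2, Row's expected payoff is (1/5)·0 + (3/5)·9 + (1/5)·(-5) = 22/5.
Column minimizes Row's payoff; the smallest is -7/5, so the best response is C1.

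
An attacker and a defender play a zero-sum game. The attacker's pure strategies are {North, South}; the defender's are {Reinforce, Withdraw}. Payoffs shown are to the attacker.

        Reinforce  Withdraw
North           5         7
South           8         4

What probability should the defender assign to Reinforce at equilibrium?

1/2

Row minima: North → 5, South → 4; maximin = 5.
Column maxima: Reinforce → 8, Withdraw → 7; minimax = 7.
5 ≠ 7, so there is no saddle point; optimal play is mixed.
Let the attacker play North with probability p. Expected payoff against Reinforce: 5p + 8(1−p) = −3p + 8; against Withdraw: 7p + 4(1−p) = 3p + 4.
Setting these equal: −3p + 8 = 3p + 4 ⇒ −6p = -4 ⇒ p = 2/3, and the value is (-3)·(2/3) + 8 = 6.
For the defender: with q = P(Reinforce), equating North's and South's payoffs gives −2q + 7 = 4q + 4 ⇒ q = 1/2.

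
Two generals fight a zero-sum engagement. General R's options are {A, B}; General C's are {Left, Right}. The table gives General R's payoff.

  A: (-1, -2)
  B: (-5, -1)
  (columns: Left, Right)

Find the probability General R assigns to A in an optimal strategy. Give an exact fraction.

4/5

Row minima: A → -2, B → -5; maximin = -2.
Column maxima: Left → -1, Right → -1; minimax = -1.
-2 ≠ -1, so there is no saddle point; optimal play is mixed.
Let General R play A with probability p. Expected payoff against Left: (-1)p + (-5)(1−p) = 4p − 5; against Right: (-2)p + (-1)(1−p) = −p − 1.
Setting these equal: 4p − 5 = −p − 1 ⇒ 5p = 4 ⇒ p = 4/5, and the value is (4)·(4/5) − 5 = -9/5.
For General C: with q = P(Left), equating A's and B's payoffs gives q − 2 = −4q − 1 ⇒ q = 1/5.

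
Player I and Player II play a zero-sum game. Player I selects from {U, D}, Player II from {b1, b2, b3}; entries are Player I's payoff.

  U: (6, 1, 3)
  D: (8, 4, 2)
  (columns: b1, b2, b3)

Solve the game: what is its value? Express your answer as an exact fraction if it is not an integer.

5/2

Row minima: U → 1, D → 2; maximin = 2.
Column maxima: b1 → 8, b2 → 4, b3 → 3; minimax = 3.
2 ≠ 3, so there is no saddle point; optimal play is mixed.
b1 is strictly dominated by b2 (it gives Player I strictly more in every row), so Player II never plays it.
On the remaining 2×2 (U, D vs b2, b3):
Let Player I play U with probability p. Expected payoff against b2: 1p + 4(1−p) = −3p + 4; against b3: 3p + 2(1−p) = p + 2.
Setting these equal: −3p + 4 = p + 2 ⇒ −4p = -2 ⇒ p = 1/2, and the value is (-3)·(1/2) + 4 = 5/2.
For Player II: with q = P(b2), equating U's and D's payoffs gives −2q + 3 = 2q + 2 ⇒ q = 1/4.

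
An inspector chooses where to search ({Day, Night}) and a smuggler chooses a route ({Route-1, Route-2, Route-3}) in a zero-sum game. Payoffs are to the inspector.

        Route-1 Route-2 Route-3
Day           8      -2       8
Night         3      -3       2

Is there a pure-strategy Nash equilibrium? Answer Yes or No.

Yes

Row minima: Day → -2, Night → -3; maximin = -2.
Column maxima: Route-1 → 8, Route-2 → -2, Route-3 → 8; minimax = -2.
maximin = minimax = -2, so a saddle point exists.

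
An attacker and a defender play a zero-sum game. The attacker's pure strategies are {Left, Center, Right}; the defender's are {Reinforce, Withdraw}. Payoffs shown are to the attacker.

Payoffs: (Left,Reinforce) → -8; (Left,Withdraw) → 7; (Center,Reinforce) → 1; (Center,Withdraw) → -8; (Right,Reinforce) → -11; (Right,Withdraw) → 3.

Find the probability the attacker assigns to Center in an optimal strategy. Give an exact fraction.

5/8

Row minima: Left → -8, Center → -8, Right → -11; maximin = -8.
Column maxima: Reinforce → 1, Withdraw → 7; minimax = 1.
-8 ≠ 1, so there is no saddle point; optimal play is mixed.
Right is strictly dominated by Left, so the attacker never plays it.
On the remaining 2×2 (Left, Center vs Reinforce, Withdraw):
Let the attacker play Left with probability p. Expected payoff against Reinforce: (-8)p + 1(1−p) = −9p + 1; against Withdraw: 7p + (-8)(1−p) = 15p − 8.
Setting these equal: −9p + 1 = 15p − 8 ⇒ −24p = -9 ⇒ p = 3/8, and the value is (-9)·(3/8) + 1 = -19/8.
For the defender: with q = P(Reinforce), equating Left's and Center's payoffs gives −15q + 7 = 9q − 8 ⇒ q = 5/8.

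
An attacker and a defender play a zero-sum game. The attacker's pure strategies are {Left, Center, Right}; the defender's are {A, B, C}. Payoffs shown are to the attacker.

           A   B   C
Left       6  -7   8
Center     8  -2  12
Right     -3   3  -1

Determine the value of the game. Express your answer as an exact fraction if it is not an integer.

Row minima: Left → -7, Center → -2, Right → -3; maximin = -2.
Column maxima: A → 8, B → 3, C → 12; minimax = 3.
-2 ≠ 3, so there is no saddle point; optimal play is mixed.
Left is strictly dominated by Center, so the attacker never plays it.
C is strictly dominated by A (it gives the attacker strictly more in every row), so the defender never plays it.
On the remaining 2×2 (Center, Right vs A, B):
Let the attacker play Center with probability p. Expected payoff against A: 8p + (-3)(1−p) = 11p − 3; against B: (-2)p + 3(1−p) = −5p + 3.
Setting these equal: 11p − 3 = −5p + 3 ⇒ 16p = 6 ⇒ p = 3/8, and the value is (11)·(3/8) − 3 = 9/8.
For the defender: with q = P(A), equating Center's and Right's payoffs gives 10q − 2 = −6q + 3 ⇒ q = 5/16.

9/8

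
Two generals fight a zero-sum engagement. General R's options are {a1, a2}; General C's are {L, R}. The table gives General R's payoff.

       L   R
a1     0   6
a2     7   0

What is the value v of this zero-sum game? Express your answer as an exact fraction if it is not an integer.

42/13

Row minima: a1 → 0, a2 → 0; maximin = 0.
Column maxima: L → 7, R → 6; minimax = 6.
0 ≠ 6, so there is no saddle point; optimal play is mixed.
Let General R play a1 with probability p. Expected payoff against L: 0p + 7(1−p) = −7p + 7; against R: 6p + 0(1−p) = 6p.
Setting these equal: −7p + 7 = 6p ⇒ −13p = -7 ⇒ p = 7/13, and the value is (-7)·(7/13) + 7 = 42/13.
For General C: with q = P(L), equating a1's and a2's payoffs gives −6q + 6 = 7q ⇒ q = 6/13.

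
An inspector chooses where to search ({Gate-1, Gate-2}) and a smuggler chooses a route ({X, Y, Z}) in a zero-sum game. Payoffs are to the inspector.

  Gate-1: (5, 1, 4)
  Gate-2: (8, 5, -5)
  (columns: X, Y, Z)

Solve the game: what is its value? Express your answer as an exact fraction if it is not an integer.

25/13

Row minima: Gate-1 → 1, Gate-2 → -5; maximin = 1.
Column maxima: X → 8, Y → 5, Z → 4; minimax = 4.
1 ≠ 4, so there is no saddle point; optimal play is mixed.
X is strictly dominated by Y (it gives the inspector strictly more in every row), so the smuggler never plays it.
On the remaining 2×2 (Gate-1, Gate-2 vs Y, Z):
Let the inspector play Gate-1 with probability p. Expected payoff against Y: 1p + 5(1−p) = −4p + 5; against Z: 4p + (-5)(1−p) = 9p − 5.
Setting these equal: −4p + 5 = 9p − 5 ⇒ −13p = -10 ⇒ p = 10/13, and the value is (-4)·(10/13) + 5 = 25/13.
For the smuggler: with q = P(Y), equating Gate-1's and Gate-2's payoffs gives −3q + 4 = 10q − 5 ⇒ q = 9/13.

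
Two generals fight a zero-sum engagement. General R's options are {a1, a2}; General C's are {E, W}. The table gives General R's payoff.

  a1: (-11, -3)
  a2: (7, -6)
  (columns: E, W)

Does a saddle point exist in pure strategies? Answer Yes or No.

No

Row minima: a1 → -11, a2 → -6; maximin = -6.
Column maxima: E → 7, W → -3; minimax = -3.
-6 ≠ -3, so no pure-strategy equilibrium exists.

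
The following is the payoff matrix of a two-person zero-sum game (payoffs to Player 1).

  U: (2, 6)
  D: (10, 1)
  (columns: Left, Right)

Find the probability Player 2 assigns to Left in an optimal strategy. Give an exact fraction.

5/13

Row minima: U → 2, D → 1; maximin = 2.
Column maxima: Left → 10, Right → 6; minimax = 6.
2 ≠ 6, so there is no saddle point; optimal play is mixed.
Let Player 1 play U with probability p. Expected payoff against Left: 2p + 10(1−p) = −8p + 10; against Right: 6p + 1(1−p) = 5p + 1.
Setting these equal: −8p + 10 = 5p + 1 ⇒ −13p = -9 ⇒ p = 9/13, and the value is (-8)·(9/13) + 10 = 58/13.
For Player 2: with q = P(Left), equating U's and D's payoffs gives −4q + 6 = 9q + 1 ⇒ q = 5/13.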